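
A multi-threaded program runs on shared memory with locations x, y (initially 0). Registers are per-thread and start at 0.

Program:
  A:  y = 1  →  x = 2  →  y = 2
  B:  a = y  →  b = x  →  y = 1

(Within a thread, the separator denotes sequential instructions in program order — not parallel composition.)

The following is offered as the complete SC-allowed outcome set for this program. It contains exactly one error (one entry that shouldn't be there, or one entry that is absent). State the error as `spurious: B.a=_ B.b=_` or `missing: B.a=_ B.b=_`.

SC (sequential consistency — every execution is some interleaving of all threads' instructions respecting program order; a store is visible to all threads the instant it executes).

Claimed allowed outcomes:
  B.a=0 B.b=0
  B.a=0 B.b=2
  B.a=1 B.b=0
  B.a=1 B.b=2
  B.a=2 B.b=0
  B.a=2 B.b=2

outcome vector order: (B.a,B.b)
[SC] allowed = {0/0; 0/2; 1/0; 1/2; 2/2}
claimed∖SC = {2/0}

spurious: B.a=2 B.b=0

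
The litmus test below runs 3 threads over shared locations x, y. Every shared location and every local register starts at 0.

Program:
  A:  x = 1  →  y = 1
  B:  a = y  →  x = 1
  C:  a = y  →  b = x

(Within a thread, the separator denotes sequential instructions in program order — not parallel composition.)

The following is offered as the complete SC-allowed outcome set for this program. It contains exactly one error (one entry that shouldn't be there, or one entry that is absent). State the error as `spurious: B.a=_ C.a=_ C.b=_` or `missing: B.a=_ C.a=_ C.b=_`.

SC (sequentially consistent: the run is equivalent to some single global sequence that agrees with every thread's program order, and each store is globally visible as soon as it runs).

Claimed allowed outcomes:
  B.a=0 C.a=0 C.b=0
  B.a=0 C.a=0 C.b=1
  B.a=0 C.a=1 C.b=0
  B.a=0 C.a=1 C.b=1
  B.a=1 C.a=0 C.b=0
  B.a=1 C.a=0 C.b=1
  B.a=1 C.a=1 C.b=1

spurious: B.a=0 C.a=1 C.b=0

outcome vector order: (B.a,C.a,C.b)
under SC → 000, 001, 011, 100, 101, 111
claimed∖SC = {010}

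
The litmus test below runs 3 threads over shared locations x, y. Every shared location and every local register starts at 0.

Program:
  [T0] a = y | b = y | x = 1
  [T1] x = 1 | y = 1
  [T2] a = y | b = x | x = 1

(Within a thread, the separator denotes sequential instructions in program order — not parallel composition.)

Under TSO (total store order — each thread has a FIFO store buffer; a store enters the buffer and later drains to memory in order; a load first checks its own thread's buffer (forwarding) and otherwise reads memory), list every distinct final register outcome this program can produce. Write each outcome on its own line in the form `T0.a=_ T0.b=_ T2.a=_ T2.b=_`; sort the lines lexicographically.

outcome vector order: (T0.a,T0.b,T2.a,T2.b)
|TSO outcomes| = 9

T0.a=0 T0.b=0 T2.a=0 T2.b=0
T0.a=0 T0.b=0 T2.a=0 T2.b=1
T0.a=0 T0.b=0 T2.a=1 T2.b=1
T0.a=0 T0.b=1 T2.a=0 T2.b=0
T0.a=0 T0.b=1 T2.a=0 T2.b=1
T0.a=0 T0.b=1 T2.a=1 T2.b=1
T0.a=1 T0.b=1 T2.a=0 T2.b=0
T0.a=1 T0.b=1 T2.a=0 T2.b=1
T0.a=1 T0.b=1 T2.a=1 T2.b=1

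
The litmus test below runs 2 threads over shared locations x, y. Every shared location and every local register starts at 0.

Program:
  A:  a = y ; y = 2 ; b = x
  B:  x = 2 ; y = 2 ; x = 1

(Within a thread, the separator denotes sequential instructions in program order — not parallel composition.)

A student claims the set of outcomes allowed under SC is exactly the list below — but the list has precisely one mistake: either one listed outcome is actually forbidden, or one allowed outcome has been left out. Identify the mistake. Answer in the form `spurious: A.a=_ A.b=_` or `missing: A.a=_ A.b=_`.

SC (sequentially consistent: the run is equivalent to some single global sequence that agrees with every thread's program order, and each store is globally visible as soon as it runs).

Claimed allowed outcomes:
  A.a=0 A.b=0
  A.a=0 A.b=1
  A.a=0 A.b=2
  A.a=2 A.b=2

missing: A.a=2 A.b=1

outcome vector order: (A.a,A.b)
SC (5): (0,0) (0,1) (0,2) (2,1) (2,2)
SC∖claimed = {(2,1)}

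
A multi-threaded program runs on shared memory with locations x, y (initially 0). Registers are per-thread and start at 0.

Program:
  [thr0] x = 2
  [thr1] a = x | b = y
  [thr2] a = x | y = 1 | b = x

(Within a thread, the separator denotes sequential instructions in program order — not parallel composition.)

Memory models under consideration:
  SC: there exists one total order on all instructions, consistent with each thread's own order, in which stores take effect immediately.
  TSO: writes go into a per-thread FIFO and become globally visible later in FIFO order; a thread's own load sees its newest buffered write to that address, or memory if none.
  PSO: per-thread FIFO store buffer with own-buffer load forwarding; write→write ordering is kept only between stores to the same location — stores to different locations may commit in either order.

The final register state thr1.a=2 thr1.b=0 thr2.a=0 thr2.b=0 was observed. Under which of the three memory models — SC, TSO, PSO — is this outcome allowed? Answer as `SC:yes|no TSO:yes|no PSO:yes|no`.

outcome vector order: (thr1.a,thr1.b,thr2.a,thr2.b)
SC (11): <0 0 0 0>, <0 0 0 2>, <0 0 2 2>, <0 1 0 0>, <0 1 0 2>, <0 1 2 2>, <2 0 0 2>, <2 0 2 2>, <2 1 0 0>, <2 1 0 2>, <2 1 2 2>
TSO (12): <0 0 0 0>, <0 0 0 2>, <0 0 2 2>, <0 1 0 0>, <0 1 0 2>, <0 1 2 2>, <2 0 0 0>, <2 0 0 2>, <2 0 2 2>, <2 1 0 0>, <2 1 0 2>, <2 1 2 2>
PSO (12): <0 0 0 0>, <0 0 0 2>, <0 0 2 2>, <0 1 0 0>, <0 1 0 2>, <0 1 2 2>, <2 0 0 0>, <2 0 0 2>, <2 0 2 2>, <2 1 0 0>, <2 1 0 2>, <2 1 2 2>
target <2 0 0 0> ∈ {TSO,PSO}

SC:no TSO:yes PSO:yes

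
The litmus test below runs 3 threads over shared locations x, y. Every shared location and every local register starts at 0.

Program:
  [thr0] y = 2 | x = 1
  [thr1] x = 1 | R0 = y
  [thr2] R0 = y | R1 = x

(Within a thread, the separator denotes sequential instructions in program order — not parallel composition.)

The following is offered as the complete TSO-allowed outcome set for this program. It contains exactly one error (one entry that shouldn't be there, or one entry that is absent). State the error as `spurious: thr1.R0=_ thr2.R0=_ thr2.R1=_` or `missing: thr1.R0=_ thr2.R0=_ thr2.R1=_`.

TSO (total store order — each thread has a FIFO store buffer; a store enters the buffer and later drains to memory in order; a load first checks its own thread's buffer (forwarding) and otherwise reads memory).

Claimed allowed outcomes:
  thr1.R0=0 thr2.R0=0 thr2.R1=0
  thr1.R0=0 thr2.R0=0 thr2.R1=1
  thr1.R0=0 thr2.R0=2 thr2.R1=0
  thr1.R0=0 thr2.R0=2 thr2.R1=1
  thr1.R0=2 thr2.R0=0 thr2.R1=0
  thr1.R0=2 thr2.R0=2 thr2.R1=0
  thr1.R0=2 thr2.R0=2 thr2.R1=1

outcome vector order: (thr1.R0,thr2.R0,thr2.R1)
under TSO → <0 0 0>, <0 0 1>, <0 2 0>, <0 2 1>, <2 0 0>, <2 0 1>, <2 2 0>, <2 2 1>
TSO∖claimed = {<2 0 1>}

missing: thr1.R0=2 thr2.R0=0 thr2.R1=1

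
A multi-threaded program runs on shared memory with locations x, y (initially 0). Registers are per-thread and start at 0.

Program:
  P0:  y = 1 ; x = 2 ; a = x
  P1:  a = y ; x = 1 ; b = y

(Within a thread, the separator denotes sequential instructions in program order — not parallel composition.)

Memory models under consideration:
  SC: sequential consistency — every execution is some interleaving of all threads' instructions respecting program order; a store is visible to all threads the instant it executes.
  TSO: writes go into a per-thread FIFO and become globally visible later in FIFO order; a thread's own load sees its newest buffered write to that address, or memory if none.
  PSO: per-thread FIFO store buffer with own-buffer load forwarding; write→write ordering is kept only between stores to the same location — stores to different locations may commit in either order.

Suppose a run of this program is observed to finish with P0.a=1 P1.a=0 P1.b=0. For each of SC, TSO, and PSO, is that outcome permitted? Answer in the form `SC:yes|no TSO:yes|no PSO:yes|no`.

SC:no TSO:yes PSO:yes

outcome vector order: (P0.a,P1.a,P1.b)
SC: 5 outcomes — {(1,0,1) (1,1,1) (2,0,0) (2,0,1) (2,1,1)}
TSO: 6 outcomes — {(1,0,0) (1,0,1) (1,1,1) (2,0,0) (2,0,1) (2,1,1)}
PSO: 6 outcomes — {(1,0,0) (1,0,1) (1,1,1) (2,0,0) (2,0,1) (2,1,1)}
target (1,0,0) ∈ {TSO,PSO}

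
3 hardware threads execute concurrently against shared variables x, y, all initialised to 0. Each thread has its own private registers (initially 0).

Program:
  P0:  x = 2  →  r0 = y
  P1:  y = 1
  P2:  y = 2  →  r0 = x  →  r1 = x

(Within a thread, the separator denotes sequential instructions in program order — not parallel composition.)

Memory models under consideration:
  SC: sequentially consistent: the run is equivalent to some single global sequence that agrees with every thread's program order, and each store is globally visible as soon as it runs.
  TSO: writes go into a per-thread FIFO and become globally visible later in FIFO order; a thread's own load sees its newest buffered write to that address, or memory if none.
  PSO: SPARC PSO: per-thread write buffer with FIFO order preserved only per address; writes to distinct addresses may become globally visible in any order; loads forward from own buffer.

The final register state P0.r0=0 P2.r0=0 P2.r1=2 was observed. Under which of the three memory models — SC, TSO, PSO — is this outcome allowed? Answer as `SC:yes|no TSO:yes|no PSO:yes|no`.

SC:no TSO:yes PSO:yes

outcome vector order: (P0.r0,P2.r0,P2.r1)
SC (7): <0 2 2> <1 0 0> <1 0 2> <1 2 2> <2 0 0> <2 0 2> <2 2 2>
TSO (9): <0 0 0> <0 0 2> <0 2 2> <1 0 0> <1 0 2> <1 2 2> <2 0 0> <2 0 2> <2 2 2>
PSO (9): <0 0 0> <0 0 2> <0 2 2> <1 0 0> <1 0 2> <1 2 2> <2 0 0> <2 0 2> <2 2 2>
target <0 0 2> ∈ {TSO,PSO}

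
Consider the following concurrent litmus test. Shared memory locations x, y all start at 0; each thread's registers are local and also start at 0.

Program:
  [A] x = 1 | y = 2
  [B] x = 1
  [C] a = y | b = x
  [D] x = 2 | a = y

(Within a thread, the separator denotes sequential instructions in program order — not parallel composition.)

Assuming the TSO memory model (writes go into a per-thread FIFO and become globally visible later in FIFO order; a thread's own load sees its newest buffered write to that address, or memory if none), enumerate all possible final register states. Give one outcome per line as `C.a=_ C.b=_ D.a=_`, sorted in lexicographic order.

C.a=0 C.b=0 D.a=0
C.a=0 C.b=0 D.a=2
C.a=0 C.b=1 D.a=0
C.a=0 C.b=1 D.a=2
C.a=0 C.b=2 D.a=0
C.a=0 C.b=2 D.a=2
C.a=2 C.b=1 D.a=0
C.a=2 C.b=1 D.a=2
C.a=2 C.b=2 D.a=0
C.a=2 C.b=2 D.a=2

outcome vector order: (C.a,C.b,D.a)
|TSO outcomes| = 10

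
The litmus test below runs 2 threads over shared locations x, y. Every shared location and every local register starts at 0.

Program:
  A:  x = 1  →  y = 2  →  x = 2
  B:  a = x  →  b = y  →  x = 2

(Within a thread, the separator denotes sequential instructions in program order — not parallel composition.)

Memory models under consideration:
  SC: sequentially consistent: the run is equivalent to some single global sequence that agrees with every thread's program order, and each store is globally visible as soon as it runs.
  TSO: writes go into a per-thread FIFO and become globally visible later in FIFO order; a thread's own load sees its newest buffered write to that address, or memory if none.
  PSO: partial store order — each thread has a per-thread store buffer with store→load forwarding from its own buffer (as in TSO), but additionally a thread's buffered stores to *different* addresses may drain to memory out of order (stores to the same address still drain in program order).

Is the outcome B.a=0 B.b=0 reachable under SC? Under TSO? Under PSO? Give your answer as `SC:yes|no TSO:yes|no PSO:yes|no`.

SC:yes TSO:yes PSO:yes

outcome vector order: (B.a,B.b)
under SC → 0/0, 0/2, 1/0, 1/2, 2/2
under TSO → 0/0, 0/2, 1/0, 1/2, 2/2
under PSO → 0/0, 0/2, 1/0, 1/2, 2/0, 2/2
target 0/0 ∈ {SC,TSO,PSO}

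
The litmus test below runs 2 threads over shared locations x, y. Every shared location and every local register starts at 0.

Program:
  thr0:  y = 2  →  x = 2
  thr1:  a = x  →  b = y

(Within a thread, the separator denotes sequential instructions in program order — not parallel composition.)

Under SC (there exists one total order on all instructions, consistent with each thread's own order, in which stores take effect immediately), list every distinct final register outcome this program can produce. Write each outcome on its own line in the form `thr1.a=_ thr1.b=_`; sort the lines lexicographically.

outcome vector order: (thr1.a,thr1.b)
|SC outcomes| = 3

thr1.a=0 thr1.b=0
thr1.a=0 thr1.b=2
thr1.a=2 thr1.b=2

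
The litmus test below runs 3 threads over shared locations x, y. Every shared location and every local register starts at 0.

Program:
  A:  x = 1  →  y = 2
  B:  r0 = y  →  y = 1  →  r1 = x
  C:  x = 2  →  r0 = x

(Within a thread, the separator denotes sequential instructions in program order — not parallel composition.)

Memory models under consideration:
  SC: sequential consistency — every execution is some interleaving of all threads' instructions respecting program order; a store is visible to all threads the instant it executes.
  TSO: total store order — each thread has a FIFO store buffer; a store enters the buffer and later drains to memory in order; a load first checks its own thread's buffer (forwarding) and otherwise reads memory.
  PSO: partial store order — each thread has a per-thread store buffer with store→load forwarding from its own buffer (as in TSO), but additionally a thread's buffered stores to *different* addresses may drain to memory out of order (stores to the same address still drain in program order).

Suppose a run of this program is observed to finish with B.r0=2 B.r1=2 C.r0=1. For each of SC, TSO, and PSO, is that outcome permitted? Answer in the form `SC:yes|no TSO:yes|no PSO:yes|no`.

SC:no TSO:no PSO:yes

outcome vector order: (B.r0,B.r1,C.r0)
[SC] allowed = {(0,0,1) (0,0,2) (0,1,1) (0,1,2) (0,2,1) (0,2,2) (2,1,1) (2,1,2) (2,2,2)}
[TSO] allowed = {(0,0,1) (0,0,2) (0,1,1) (0,1,2) (0,2,1) (0,2,2) (2,1,1) (2,1,2) (2,2,2)}
[PSO] allowed = {(0,0,1) (0,0,2) (0,1,1) (0,1,2) (0,2,1) (0,2,2) (2,0,1) (2,0,2) (2,1,1) (2,1,2) (2,2,1) (2,2,2)}
target (2,2,1) ∈ {PSO}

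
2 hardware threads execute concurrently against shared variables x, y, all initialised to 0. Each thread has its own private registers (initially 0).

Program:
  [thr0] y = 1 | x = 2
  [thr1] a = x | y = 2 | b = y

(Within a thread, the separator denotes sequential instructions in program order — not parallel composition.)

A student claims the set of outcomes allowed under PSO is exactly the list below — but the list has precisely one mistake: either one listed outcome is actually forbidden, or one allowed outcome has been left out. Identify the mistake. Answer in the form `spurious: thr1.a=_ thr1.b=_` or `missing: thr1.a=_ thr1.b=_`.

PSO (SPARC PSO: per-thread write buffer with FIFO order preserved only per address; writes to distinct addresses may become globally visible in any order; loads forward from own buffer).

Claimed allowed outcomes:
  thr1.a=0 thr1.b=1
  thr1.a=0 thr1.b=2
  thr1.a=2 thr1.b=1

missing: thr1.a=2 thr1.b=2

outcome vector order: (thr1.a,thr1.b)
under PSO → <0 1> <0 2> <2 1> <2 2>
PSO∖claimed = {<2 2>}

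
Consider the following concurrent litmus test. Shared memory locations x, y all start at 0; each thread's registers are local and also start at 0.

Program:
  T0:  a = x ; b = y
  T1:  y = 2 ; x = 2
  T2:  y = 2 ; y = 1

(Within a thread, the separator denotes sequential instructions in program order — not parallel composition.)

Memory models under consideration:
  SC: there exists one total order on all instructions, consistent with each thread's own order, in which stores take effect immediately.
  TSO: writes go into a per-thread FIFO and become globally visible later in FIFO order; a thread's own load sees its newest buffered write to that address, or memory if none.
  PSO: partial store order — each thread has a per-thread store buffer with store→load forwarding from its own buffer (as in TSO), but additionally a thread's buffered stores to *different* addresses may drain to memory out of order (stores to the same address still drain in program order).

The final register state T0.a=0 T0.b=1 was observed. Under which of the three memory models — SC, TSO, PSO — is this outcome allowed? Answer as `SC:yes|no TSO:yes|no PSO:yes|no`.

outcome vector order: (T0.a,T0.b)
SC (5): 00 01 02 21 22
TSO (5): 00 01 02 21 22
PSO (6): 00 01 02 20 21 22
target 01 ∈ {SC,TSO,PSO}

SC:yes TSO:yes PSO:yes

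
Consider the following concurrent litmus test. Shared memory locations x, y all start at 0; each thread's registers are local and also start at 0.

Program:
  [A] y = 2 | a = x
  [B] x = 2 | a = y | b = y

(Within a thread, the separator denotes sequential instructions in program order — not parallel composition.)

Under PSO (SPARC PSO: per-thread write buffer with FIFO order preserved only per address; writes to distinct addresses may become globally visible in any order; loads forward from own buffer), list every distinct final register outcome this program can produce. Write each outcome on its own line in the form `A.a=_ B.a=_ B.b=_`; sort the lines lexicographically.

outcome vector order: (A.a,B.a,B.b)
|PSO outcomes| = 6

A.a=0 B.a=0 B.b=0
A.a=0 B.a=0 B.b=2
A.a=0 B.a=2 B.b=2
A.a=2 B.a=0 B.b=0
A.a=2 B.a=0 B.b=2
A.a=2 B.a=2 B.b=2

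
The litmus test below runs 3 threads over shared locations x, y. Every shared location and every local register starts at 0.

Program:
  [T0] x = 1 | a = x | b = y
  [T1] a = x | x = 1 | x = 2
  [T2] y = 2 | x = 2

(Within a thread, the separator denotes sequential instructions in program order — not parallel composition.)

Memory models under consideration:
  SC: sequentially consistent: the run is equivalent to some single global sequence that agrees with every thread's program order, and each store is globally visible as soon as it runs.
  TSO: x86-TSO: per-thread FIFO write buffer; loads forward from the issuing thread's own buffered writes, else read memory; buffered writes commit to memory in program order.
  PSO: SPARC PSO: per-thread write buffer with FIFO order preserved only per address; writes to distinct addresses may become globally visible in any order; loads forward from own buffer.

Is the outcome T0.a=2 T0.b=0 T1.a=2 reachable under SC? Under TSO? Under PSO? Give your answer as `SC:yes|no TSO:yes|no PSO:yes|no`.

SC:no TSO:no PSO:yes

outcome vector order: (T0.a,T0.b,T1.a)
under SC → 100 101 102 120 121 122 200 201 220 221 222
under TSO → 100 101 102 120 121 122 200 201 220 221 222
under PSO → 100 101 102 120 121 122 200 201 202 220 221 222
target 202 ∈ {PSO}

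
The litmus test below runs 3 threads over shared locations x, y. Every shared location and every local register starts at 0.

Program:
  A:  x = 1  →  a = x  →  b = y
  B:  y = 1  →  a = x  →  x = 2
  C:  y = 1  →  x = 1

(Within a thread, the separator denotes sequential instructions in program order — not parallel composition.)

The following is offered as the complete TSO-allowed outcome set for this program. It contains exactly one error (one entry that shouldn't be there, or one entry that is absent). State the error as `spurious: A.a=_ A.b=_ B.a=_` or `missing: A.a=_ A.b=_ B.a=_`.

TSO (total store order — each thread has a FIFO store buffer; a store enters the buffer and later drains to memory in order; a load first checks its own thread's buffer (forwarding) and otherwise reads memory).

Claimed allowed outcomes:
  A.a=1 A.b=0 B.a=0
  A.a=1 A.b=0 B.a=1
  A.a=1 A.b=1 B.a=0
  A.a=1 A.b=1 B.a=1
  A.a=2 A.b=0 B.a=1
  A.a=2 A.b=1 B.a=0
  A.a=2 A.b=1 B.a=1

spurious: A.a=2 A.b=0 B.a=1

outcome vector order: (A.a,A.b,B.a)
TSO: 6 outcomes — {1/0/0; 1/0/1; 1/1/0; 1/1/1; 2/1/0; 2/1/1}
claimed∖TSO = {2/0/1}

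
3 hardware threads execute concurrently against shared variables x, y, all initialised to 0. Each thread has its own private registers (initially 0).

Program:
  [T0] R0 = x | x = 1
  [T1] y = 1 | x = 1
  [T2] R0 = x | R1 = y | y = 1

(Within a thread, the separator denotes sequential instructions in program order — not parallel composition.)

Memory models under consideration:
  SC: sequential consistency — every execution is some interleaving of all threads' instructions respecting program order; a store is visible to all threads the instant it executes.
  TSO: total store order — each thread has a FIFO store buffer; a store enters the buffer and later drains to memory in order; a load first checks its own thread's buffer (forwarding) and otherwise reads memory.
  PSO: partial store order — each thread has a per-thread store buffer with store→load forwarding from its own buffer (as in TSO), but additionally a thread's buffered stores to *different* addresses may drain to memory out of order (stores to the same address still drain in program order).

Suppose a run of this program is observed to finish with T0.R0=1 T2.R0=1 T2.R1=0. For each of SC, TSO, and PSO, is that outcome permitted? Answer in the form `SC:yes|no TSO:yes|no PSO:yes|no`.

outcome vector order: (T0.R0,T2.R0,T2.R1)
under SC → <0 0 0>, <0 0 1>, <0 1 0>, <0 1 1>, <1 0 0>, <1 0 1>, <1 1 1>
under TSO → <0 0 0>, <0 0 1>, <0 1 0>, <0 1 1>, <1 0 0>, <1 0 1>, <1 1 1>
under PSO → <0 0 0>, <0 0 1>, <0 1 0>, <0 1 1>, <1 0 0>, <1 0 1>, <1 1 0>, <1 1 1>
target <1 1 0> ∈ {PSO}

SC:no TSO:no PSO:yes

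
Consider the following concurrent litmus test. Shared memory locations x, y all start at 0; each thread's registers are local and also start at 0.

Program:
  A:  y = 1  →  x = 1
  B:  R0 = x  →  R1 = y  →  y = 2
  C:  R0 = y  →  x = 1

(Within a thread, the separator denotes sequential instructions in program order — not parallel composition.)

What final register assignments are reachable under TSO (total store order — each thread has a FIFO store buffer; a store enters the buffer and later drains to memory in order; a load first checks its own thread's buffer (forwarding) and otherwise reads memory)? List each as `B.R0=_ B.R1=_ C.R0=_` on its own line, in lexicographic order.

B.R0=0 B.R1=0 C.R0=0
B.R0=0 B.R1=0 C.R0=1
B.R0=0 B.R1=0 C.R0=2
B.R0=0 B.R1=1 C.R0=0
B.R0=0 B.R1=1 C.R0=1
B.R0=0 B.R1=1 C.R0=2
B.R0=1 B.R1=0 C.R0=0
B.R0=1 B.R1=1 C.R0=0
B.R0=1 B.R1=1 C.R0=1
B.R0=1 B.R1=1 C.R0=2

outcome vector order: (B.R0,B.R1,C.R0)
|TSO outcomes| = 10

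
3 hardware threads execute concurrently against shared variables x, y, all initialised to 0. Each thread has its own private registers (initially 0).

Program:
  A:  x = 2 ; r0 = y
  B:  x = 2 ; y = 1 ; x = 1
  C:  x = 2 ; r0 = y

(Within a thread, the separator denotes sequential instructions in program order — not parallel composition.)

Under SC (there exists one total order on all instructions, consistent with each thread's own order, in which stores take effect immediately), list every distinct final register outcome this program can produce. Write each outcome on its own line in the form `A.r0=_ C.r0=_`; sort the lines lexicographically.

outcome vector order: (A.r0,C.r0)
|SC outcomes| = 4

A.r0=0 C.r0=0
A.r0=0 C.r0=1
A.r0=1 C.r0=0
A.r0=1 C.r0=1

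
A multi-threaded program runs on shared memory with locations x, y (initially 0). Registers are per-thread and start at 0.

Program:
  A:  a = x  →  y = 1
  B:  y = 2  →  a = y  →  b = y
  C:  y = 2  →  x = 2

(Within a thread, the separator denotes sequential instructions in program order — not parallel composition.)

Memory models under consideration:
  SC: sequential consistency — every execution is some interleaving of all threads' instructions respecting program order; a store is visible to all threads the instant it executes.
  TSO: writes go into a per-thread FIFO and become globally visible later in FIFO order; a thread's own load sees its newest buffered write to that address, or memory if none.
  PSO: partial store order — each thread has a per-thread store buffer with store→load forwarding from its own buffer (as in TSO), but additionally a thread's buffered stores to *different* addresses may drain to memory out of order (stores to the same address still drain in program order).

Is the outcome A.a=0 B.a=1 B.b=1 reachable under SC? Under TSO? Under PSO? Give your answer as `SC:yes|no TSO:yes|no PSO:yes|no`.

outcome vector order: (A.a,B.a,B.b)
SC: 7 outcomes — {(0,1,1); (0,1,2); (0,2,1); (0,2,2); (2,1,1); (2,2,1); (2,2,2)}
TSO: 7 outcomes — {(0,1,1); (0,1,2); (0,2,1); (0,2,2); (2,1,1); (2,2,1); (2,2,2)}
PSO: 8 outcomes — {(0,1,1); (0,1,2); (0,2,1); (0,2,2); (2,1,1); (2,1,2); (2,2,1); (2,2,2)}
target (0,1,1) ∈ {SC,TSO,PSO}

SC:yes TSO:yes PSO:yes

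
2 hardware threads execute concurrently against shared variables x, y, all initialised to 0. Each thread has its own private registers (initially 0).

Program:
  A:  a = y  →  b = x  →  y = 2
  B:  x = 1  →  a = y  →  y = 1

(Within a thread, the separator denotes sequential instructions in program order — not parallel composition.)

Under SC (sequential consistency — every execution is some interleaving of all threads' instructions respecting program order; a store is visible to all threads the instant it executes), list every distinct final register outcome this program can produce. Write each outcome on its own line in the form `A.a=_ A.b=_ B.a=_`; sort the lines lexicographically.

outcome vector order: (A.a,A.b,B.a)
|SC outcomes| = 5

A.a=0 A.b=0 B.a=0
A.a=0 A.b=0 B.a=2
A.a=0 A.b=1 B.a=0
A.a=0 A.b=1 B.a=2
A.a=1 A.b=1 B.a=0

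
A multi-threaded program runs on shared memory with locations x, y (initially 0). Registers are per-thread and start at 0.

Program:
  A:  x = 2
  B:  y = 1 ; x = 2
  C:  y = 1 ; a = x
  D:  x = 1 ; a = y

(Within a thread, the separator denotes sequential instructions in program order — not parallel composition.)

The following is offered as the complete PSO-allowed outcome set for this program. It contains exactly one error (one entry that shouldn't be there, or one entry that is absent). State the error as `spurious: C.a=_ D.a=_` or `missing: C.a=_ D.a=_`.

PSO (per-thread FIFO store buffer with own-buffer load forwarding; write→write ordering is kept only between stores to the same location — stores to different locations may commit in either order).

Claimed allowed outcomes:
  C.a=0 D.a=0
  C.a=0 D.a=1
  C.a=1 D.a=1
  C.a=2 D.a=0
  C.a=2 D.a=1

outcome vector order: (C.a,D.a)
PSO (6): 0/0 0/1 1/0 1/1 2/0 2/1
PSO∖claimed = {1/0}

missing: C.a=1 D.a=0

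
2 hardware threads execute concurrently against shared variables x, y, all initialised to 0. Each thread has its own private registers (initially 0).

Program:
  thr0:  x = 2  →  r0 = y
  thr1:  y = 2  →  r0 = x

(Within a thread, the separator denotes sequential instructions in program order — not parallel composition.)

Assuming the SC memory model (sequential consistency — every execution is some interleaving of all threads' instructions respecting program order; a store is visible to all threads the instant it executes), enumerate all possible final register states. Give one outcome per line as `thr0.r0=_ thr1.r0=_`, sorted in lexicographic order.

outcome vector order: (thr0.r0,thr1.r0)
|SC outcomes| = 3

thr0.r0=0 thr1.r0=2
thr0.r0=2 thr1.r0=0
thr0.r0=2 thr1.r0=2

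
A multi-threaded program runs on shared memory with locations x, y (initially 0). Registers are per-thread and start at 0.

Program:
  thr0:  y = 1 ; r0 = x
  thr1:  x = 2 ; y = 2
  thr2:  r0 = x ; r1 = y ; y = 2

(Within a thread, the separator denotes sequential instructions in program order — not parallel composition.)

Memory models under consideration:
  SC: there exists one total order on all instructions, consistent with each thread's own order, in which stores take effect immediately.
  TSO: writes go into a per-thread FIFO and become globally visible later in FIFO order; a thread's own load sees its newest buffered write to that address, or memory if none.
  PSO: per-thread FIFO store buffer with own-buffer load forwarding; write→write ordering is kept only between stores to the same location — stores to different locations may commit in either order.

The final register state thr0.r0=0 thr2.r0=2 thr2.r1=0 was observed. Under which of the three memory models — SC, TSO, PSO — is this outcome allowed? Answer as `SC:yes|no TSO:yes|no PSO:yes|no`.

SC:no TSO:yes PSO:yes

outcome vector order: (thr0.r0,thr2.r0,thr2.r1)
[SC] allowed = {(0,0,0) (0,0,1) (0,0,2) (0,2,1) (0,2,2) (2,0,0) (2,0,1) (2,0,2) (2,2,0) (2,2,1) (2,2,2)}
[TSO] allowed = {(0,0,0) (0,0,1) (0,0,2) (0,2,0) (0,2,1) (0,2,2) (2,0,0) (2,0,1) (2,0,2) (2,2,0) (2,2,1) (2,2,2)}
[PSO] allowed = {(0,0,0) (0,0,1) (0,0,2) (0,2,0) (0,2,1) (0,2,2) (2,0,0) (2,0,1) (2,0,2) (2,2,0) (2,2,1) (2,2,2)}
target (0,2,0) ∈ {TSO,PSO}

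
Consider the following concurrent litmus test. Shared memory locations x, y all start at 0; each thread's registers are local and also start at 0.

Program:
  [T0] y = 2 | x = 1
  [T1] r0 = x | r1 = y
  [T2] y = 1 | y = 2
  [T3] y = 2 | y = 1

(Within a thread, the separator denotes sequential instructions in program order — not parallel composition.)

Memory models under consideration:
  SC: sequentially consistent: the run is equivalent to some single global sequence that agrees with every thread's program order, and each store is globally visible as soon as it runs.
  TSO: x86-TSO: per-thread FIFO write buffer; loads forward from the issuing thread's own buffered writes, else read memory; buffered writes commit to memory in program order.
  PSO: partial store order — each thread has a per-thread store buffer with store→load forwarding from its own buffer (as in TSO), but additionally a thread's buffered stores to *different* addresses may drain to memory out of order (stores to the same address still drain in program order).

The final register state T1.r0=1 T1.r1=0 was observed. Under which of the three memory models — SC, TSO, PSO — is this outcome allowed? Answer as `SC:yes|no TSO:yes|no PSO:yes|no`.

outcome vector order: (T1.r0,T1.r1)
[SC] allowed = {<0 0> <0 1> <0 2> <1 1> <1 2>}
[TSO] allowed = {<0 0> <0 1> <0 2> <1 1> <1 2>}
[PSO] allowed = {<0 0> <0 1> <0 2> <1 0> <1 1> <1 2>}
target <1 0> ∈ {PSO}

SC:no TSO:no PSO:yes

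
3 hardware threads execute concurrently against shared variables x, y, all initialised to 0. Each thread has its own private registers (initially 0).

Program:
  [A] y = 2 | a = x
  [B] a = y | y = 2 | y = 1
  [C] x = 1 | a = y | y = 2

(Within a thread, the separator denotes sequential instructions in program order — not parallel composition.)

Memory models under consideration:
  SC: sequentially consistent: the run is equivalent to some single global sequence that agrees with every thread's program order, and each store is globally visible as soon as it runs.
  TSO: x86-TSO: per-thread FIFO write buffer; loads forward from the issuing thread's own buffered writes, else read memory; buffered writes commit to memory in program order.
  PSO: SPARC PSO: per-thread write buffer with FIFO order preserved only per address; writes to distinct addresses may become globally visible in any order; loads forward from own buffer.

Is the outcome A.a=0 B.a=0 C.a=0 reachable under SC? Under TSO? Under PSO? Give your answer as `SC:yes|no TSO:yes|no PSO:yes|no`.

outcome vector order: (A.a,B.a,C.a)
SC: 10 outcomes — {001 002 021 022 100 101 102 120 121 122}
TSO: 12 outcomes — {000 001 002 020 021 022 100 101 102 120 121 122}
PSO: 12 outcomes — {000 001 002 020 021 022 100 101 102 120 121 122}
target 000 ∈ {TSO,PSO}

SC:no TSO:yes PSO:yes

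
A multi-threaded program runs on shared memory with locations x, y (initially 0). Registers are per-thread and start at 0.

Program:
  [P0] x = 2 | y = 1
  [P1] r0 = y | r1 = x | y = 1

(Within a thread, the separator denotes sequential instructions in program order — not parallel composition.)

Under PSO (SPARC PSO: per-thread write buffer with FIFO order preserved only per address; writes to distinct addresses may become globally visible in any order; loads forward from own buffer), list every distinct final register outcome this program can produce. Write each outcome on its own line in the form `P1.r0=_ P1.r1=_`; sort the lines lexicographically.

outcome vector order: (P1.r0,P1.r1)
|PSO outcomes| = 4

P1.r0=0 P1.r1=0
P1.r0=0 P1.r1=2
P1.r0=1 P1.r1=0
P1.r0=1 P1.r1=2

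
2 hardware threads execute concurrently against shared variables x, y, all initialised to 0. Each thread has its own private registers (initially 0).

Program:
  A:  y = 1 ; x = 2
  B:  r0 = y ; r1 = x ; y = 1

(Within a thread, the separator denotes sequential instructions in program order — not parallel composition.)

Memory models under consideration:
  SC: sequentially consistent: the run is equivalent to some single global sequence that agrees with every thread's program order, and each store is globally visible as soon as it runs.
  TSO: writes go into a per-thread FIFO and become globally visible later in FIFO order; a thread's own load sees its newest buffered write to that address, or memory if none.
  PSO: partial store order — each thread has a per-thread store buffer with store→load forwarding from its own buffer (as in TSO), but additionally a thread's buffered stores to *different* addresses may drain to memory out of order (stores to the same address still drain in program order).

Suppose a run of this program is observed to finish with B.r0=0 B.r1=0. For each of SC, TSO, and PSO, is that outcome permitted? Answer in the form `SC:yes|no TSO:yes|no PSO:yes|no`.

outcome vector order: (B.r0,B.r1)
[SC] allowed = {<0 0>; <0 2>; <1 0>; <1 2>}
[TSO] allowed = {<0 0>; <0 2>; <1 0>; <1 2>}
[PSO] allowed = {<0 0>; <0 2>; <1 0>; <1 2>}
target <0 0> ∈ {SC,TSO,PSO}

SC:yes TSO:yes PSO:yes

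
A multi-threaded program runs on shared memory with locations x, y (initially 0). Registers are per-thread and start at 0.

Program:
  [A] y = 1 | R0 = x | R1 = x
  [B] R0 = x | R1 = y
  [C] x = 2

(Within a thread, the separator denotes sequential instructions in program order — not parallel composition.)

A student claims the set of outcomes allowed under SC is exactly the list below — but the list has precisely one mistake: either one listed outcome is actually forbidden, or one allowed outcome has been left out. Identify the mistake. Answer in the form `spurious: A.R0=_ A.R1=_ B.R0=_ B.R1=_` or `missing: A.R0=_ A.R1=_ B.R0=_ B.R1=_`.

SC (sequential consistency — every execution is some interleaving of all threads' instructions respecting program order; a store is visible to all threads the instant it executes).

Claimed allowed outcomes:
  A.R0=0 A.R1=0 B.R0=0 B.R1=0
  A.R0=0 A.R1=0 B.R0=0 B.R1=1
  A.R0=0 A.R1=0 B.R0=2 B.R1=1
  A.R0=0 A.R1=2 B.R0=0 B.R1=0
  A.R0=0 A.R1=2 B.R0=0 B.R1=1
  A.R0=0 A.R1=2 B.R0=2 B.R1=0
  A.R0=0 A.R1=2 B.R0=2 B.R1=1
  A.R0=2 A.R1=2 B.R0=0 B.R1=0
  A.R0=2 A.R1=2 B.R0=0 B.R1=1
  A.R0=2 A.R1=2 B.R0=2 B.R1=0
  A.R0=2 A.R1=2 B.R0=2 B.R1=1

outcome vector order: (A.R0,A.R1,B.R0,B.R1)
under SC → 0/0/0/0; 0/0/0/1; 0/0/2/1; 0/2/0/0; 0/2/0/1; 0/2/2/1; 2/2/0/0; 2/2/0/1; 2/2/2/0; 2/2/2/1
claimed∖SC = {0/2/2/0}

spurious: A.R0=0 A.R1=2 B.R0=2 B.R1=0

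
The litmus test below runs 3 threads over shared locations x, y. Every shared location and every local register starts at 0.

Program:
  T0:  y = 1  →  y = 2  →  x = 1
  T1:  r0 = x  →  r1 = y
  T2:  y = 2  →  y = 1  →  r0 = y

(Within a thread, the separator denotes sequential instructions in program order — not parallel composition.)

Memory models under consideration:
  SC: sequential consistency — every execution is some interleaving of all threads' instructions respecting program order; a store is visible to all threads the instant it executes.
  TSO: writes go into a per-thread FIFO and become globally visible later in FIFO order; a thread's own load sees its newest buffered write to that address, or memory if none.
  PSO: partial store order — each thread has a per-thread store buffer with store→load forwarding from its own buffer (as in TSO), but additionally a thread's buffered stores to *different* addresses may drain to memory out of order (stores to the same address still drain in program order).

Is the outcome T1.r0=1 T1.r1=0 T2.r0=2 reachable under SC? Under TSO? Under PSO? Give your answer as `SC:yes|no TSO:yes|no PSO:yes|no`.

outcome vector order: (T1.r0,T1.r1,T2.r0)
[SC] allowed = {001; 002; 011; 012; 021; 022; 111; 121; 122}
[TSO] allowed = {001; 002; 011; 012; 021; 022; 111; 121; 122}
[PSO] allowed = {001; 002; 011; 012; 021; 022; 101; 102; 111; 112; 121; 122}
target 102 ∈ {PSO}

SC:no TSO:no PSO:yes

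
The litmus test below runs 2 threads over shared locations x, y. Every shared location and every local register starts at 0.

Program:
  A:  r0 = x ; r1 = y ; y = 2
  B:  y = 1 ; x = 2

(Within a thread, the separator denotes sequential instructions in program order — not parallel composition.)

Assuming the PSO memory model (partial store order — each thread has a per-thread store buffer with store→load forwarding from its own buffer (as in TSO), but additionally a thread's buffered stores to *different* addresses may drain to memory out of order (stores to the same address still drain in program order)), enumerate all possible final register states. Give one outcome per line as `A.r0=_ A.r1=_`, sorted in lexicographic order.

outcome vector order: (A.r0,A.r1)
|PSO outcomes| = 4

A.r0=0 A.r1=0
A.r0=0 A.r1=1
A.r0=2 A.r1=0
A.r0=2 A.r1=1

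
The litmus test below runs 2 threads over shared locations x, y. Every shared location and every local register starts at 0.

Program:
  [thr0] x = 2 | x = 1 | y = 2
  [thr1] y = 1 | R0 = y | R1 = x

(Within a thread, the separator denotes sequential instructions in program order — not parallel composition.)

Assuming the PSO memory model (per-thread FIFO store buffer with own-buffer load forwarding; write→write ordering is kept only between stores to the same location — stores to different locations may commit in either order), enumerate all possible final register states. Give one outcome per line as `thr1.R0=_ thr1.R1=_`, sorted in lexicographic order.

thr1.R0=1 thr1.R1=0
thr1.R0=1 thr1.R1=1
thr1.R0=1 thr1.R1=2
thr1.R0=2 thr1.R1=0
thr1.R0=2 thr1.R1=1
thr1.R0=2 thr1.R1=2

outcome vector order: (thr1.R0,thr1.R1)
|PSO outcomes| = 6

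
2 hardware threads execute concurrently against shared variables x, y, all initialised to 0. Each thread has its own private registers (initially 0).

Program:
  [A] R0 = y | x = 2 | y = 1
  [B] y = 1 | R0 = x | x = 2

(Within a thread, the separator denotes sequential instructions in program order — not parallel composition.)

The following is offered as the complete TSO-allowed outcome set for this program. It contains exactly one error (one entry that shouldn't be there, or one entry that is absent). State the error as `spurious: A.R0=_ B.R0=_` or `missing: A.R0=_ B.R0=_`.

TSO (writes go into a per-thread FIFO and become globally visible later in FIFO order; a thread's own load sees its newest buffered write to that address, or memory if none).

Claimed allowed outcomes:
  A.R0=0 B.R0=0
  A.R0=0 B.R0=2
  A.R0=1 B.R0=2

missing: A.R0=1 B.R0=0

outcome vector order: (A.R0,B.R0)
[TSO] allowed = {<0 0>; <0 2>; <1 0>; <1 2>}
TSO∖claimed = {<1 0>}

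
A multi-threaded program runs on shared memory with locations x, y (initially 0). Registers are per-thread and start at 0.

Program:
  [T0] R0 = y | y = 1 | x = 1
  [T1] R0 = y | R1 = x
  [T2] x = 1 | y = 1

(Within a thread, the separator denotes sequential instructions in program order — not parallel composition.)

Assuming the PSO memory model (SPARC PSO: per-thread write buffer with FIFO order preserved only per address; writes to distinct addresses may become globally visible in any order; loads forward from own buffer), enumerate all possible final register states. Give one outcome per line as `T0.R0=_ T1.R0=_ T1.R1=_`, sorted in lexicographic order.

T0.R0=0 T1.R0=0 T1.R1=0
T0.R0=0 T1.R0=0 T1.R1=1
T0.R0=0 T1.R0=1 T1.R1=0
T0.R0=0 T1.R0=1 T1.R1=1
T0.R0=1 T1.R0=0 T1.R1=0
T0.R0=1 T1.R0=0 T1.R1=1
T0.R0=1 T1.R0=1 T1.R1=0
T0.R0=1 T1.R0=1 T1.R1=1

outcome vector order: (T0.R0,T1.R0,T1.R1)
|PSO outcomes| = 8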